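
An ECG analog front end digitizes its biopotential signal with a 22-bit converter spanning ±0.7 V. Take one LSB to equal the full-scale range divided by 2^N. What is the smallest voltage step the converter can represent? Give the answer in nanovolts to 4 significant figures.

333.8 nV

Span: 0.7 V − (-0.7 V) = 1.4 V.
Number of codes = 2^22 = 4194304.
LSB = 1.4 V / 2^22 = 333.8 nV.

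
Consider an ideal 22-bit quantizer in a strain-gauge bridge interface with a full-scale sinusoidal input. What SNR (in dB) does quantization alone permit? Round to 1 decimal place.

134.2 dB

SNR = 6.02·22 + 1.76 = 134.20 dB.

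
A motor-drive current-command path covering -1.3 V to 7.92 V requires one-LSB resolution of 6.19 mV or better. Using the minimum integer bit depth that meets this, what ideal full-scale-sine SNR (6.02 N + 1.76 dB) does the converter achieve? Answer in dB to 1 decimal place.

68.0 dB

Span: 7.92 V − (-1.3 V) = 9.22 V.
9.22 V / 6.19 mV = 1489. Since 2^10 = 1024 and 2^11 = 2048, N = 11.
Ideal SNR at N = 11: 6.02·11 + 1.76 = 68.0 dB.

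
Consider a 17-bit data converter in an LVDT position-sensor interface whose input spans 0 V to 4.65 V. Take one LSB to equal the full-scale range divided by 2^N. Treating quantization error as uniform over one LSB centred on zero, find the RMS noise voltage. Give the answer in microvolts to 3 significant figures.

10.2 µV

Span = 4.65 V.
Step size = 4.65/131072 V = 35.477 µV.
σ_q = LSB/√12 = 35.477 µV/3.4641 = 10.2 µV.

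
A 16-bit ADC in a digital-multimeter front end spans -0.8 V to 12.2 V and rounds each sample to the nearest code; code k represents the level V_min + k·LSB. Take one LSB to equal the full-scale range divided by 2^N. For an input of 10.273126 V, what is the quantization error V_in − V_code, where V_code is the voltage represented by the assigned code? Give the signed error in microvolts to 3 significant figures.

+36.4 µV

Range = 12.2 − (-0.8) = 13 V. LSB = 13 V / 2^16 ≈ 198.4 µV.
Position in LSBs: (10.273126 − (-0.8)) × 65536/13 = 55822.1835; rounding gives k = 55822.
Reconstructed level: -0.8 + 55822 × 13/65536 V = 10.273089600 V.
V_in − V_code = 10.273126 − (10.273089600) = +36.4 µV.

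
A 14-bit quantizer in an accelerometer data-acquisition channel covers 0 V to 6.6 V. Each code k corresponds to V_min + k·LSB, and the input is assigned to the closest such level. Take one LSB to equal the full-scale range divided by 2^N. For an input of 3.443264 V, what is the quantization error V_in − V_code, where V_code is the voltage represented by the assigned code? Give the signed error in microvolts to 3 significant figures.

V_FS = 6.6 V. LSB = 6.6 V / 2^14 ≈ 402.8 µV.
(3.443264 − (0)) / LSB = 3.443264 × 16384/6.6 = 8547.6420. Nearest integer: k = 8548.
V_code = V_min + k × range/2^14 = 0 + 8548 × 6.6/16384 = 3.4434082031 V.
V_in − V_code = 3.443264 − (3.4434082031) = −144 µV.

−144 µV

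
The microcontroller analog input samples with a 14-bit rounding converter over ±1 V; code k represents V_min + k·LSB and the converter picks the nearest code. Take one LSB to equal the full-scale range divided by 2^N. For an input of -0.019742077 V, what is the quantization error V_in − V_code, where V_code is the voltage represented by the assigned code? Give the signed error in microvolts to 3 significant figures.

Span: 1 V − (-1 V) = 2 V. LSB = 2 V / 2^14 ≈ 122.1 µV.
Position in LSBs: (-0.019742077 − (-1)) × 16384/2 = 8030.2729; rounding gives k = 8030.
V_code = -1 + (8030/16384) × 2 = -0.019775390625 V.
Error = V_in − V_code = -0.019742077 − (-0.019775390625) = +33.3 µV.

+33.3 µV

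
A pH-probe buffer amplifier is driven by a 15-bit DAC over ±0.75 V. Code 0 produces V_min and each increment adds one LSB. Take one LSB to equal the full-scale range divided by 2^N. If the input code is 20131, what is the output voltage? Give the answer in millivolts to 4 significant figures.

171.5 mV

Span: 0.75 V − (-0.75 V) = 1.5 V. LSB = 1.5 V / 2^15.
V_out = -0.75 + 20131 × (1.5/32768) V
      = -0.75 + 0.921524 = 0.171524 V.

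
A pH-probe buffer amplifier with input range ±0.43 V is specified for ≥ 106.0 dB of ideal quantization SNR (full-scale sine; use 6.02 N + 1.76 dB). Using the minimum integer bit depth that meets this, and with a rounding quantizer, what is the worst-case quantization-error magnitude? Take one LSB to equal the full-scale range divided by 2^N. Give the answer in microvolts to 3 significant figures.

Range = 0.43 − (-0.43) = 0.86 V.
Solving 6.02 N ≥ 106.0 − 1.76: N ≥ 17.316. Round up → N = 18.
Step size = 0.86/262144 V = 3.2806 µV.
|e|_max = LSB/2 = 1.64 µV.

1.64 µV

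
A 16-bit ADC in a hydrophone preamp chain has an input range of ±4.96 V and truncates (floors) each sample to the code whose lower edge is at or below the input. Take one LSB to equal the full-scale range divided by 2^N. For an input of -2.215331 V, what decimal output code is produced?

18132

Range = 4.96 − (-4.96) = 9.92 V. LSB = 9.92 V / 2^16 ≈ 151.4 µV.
(V_in − V_min) × 2^16/range = (-2.215331 − (-4.96)) × 65536/9.92 = 18132.523.
Floor → code = 18132.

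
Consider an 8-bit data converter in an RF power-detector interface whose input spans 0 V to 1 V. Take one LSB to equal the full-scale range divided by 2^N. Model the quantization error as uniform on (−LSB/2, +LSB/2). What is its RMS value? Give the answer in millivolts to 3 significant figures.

Span = 1 V.
One LSB is 1 V / 256 = 3.9063 mV.
For a uniform distribution on [−LSB/2, +LSB/2], V_rms = LSB/√12 = 3.9063 mV/3.4641 = 1.13 mV.

1.13 mV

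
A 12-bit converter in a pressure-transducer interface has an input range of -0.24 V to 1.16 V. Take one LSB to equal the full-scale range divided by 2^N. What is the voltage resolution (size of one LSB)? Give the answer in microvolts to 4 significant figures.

Full-scale range = 1.16 V − (-0.24 V) = 1.4 V.
2^12 = 4096 levels.
One LSB is 1.4 V / 4096 = 341.8 µV.

341.8 µV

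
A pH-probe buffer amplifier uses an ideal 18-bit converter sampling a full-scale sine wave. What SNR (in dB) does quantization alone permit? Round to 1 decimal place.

110.1 dB

SNR = 6.02·18 + 1.76 = 110.12 dB.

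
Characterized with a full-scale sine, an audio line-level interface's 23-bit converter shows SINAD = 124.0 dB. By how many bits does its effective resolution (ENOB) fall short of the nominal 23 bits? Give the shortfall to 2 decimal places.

N_eff = (124.0 − 1.76)/6.02 = 20.3056 bits.
23 − 20.3056 = 2.69 bits below nominal.

2.69 bits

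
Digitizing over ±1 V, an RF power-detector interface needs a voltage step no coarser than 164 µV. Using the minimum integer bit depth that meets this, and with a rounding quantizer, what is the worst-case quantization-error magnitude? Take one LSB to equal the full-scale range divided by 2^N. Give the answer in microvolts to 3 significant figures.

61.0 µV

Full-scale range = 1 V − (-1 V) = 2 V.
Levels needed ≥ 2/164 µV = 12200. 2^14 = 16384 suffices, so N_min = 14.
LSB = 2 V / 2^14 = 122.07 µV.
|e|_max = LSB/2 = 61.0 µV.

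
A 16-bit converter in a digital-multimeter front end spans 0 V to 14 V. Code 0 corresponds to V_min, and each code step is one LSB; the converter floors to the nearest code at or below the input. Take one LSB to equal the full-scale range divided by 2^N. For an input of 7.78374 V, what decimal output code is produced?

36436

Full-scale range = 14 V. LSB = 14 V / 2^16 ≈ 213.6 µV.
code = ⌊(V_in − V_min)/LSB⌋ = ⌊(V_in − V_min) × 2^16 / range⌋
     = ⌊(7.78374 − (0)) × 65536 / 14⌋ = ⌊7.78374 × 65536/14⌋
     = ⌊36436.799⌋ = 36436.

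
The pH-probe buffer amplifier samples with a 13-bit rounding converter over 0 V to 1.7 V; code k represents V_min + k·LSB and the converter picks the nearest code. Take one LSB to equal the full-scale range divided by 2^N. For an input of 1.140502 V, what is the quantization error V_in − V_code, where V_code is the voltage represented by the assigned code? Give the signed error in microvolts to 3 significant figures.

−25.3 µV

V_FS = 1.7 V. LSB = 1.7 V / 2^13 ≈ 207.5 µV.
(V_in − V_min)/LSB = (1.140502 − (0)) × 8192/1.7 = 5495.8779 → nearest code k = 5496.
V_code = 0 + (5496/8192) × 1.7 = 1.140527344 V.
e = 1.140502 − (1.140527344) = −25.3 µV.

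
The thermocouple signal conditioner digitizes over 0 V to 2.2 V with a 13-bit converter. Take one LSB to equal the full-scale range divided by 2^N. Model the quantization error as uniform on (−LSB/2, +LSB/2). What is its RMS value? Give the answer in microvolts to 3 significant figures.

V_FS = 2.2 V.
LSB = 2.2 V / 2^13 = 268.55 µV.
V_rms = LSB/√12 = 268.55 µV / √12 = 77.5 µV.

77.5 µV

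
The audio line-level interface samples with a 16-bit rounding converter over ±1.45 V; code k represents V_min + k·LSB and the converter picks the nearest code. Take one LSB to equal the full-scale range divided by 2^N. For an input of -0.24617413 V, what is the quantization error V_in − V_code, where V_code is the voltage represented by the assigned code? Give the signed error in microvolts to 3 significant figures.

Span: 1.45 V − (-1.45 V) = 2.9 V. LSB = 2.9 V / 2^16 ≈ 44.25 µV.
(V_in − V_min)/LSB = (-0.24617413 − (-1.45)) × 65536/2.9 = 27204.8042 → nearest code k = 27205.
Reconstructed level: -1.45 + 27205 × 2.9/65536 V = -0.24616546631 V.
Error = V_in − V_code = -0.24617413 − (-0.24616546631) = −8.66 µV.

−8.66 µV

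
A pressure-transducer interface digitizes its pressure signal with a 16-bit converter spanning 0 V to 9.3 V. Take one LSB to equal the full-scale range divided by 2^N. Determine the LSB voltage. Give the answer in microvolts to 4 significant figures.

V_FS = 9.3 V.
2^16 = 65536 levels.
LSB = 9.3 V ÷ 2^16 = 9.3/65536 V = 141.9 µV.

141.9 µV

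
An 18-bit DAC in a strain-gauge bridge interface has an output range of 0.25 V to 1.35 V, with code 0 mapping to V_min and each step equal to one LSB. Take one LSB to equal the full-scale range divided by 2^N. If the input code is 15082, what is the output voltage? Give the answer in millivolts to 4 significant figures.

313.3 mV

Range = 1.35 − (0.25) = 1.1 V. LSB = 1.1 V / 2^18.
Output = V_min + (15082/262144) × range = 0.25 + 0.0575333 × 1.1 V
      = 0.25 + 0.0632866 = 0.313287 V.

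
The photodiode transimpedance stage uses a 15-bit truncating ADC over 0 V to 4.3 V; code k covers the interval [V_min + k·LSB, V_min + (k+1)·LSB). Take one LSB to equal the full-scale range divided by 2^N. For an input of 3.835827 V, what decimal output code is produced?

29230

V_FS = 4.3 V. LSB = 4.3 V / 2^15 ≈ 131.2 µV.
V_in − V_min = 3.835827 − (0) = 3.835827 V.
Divide by LSB: 3.835827 × 32768/4.3 = 29230.7858.
Truncating gives code 29230.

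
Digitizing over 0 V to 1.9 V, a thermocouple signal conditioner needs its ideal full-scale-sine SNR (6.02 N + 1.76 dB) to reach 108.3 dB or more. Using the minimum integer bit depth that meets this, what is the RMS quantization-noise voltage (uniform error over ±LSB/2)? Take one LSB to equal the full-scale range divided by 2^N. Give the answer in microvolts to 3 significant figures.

Range is 1.9 V.
N ≥ (108.3 − 1.76)/6.02 = 17.698 → N_min = 18.
Step size = 1.9/262144 V = 7.2479 µV.
V_rms = LSB/√12 = 2.09 µV.

2.09 µV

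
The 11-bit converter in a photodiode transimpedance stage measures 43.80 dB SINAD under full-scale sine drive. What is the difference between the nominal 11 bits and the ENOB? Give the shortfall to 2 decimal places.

ENOB = (SINAD − 1.76)/6.02 = (43.80 − 1.76)/6.02 = 6.9834 bits.
Lost resolution: 11 − 6.9834 = 4.0166 bits.

4.02 bits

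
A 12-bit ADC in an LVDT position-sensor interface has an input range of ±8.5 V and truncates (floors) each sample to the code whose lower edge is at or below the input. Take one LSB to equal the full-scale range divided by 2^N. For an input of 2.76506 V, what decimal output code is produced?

2714

Range = 8.5 − (-8.5) = 17 V. LSB = 17 V / 2^12 ≈ 4.150 mV.
(V_in − V_min) × 2^12/range = (2.76506 − (-8.5)) × 4096/17 = 2714.217.
Floor → code = 2714.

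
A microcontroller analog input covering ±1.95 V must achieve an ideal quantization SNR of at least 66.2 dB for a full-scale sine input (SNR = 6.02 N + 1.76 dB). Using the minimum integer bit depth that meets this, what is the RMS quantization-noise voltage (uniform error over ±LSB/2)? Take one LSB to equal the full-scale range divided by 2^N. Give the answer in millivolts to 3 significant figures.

Span: 1.95 V − (-1.95 V) = 3.9 V.
N ≥ (66.2 − 1.76)/6.02 = 10.704 → N_min = 11.
One LSB is 3.9 V / 2048 = 1.9043 mV.
V_rms = LSB/√12 = 0.550 mV.

0.550 mV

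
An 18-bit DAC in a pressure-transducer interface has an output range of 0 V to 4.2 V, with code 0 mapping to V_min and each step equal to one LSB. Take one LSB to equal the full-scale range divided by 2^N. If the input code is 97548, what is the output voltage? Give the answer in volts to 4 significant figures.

1.563 V

Span = 4.2 V. LSB = 4.2 V / 2^18.
V_out = 0 + 97548 × (4.2/262144) V
      = 0 V + 1.56289 V = 1.56289 V.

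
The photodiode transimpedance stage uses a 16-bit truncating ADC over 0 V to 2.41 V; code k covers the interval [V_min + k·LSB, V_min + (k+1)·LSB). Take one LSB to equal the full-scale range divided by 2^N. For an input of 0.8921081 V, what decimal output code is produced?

Range is 2.41 V. LSB = 2.41 V / 2^16 ≈ 36.77 µV.
code = ⌊(V_in − V_min)/LSB⌋ = ⌊(V_in − V_min) × 2^16 / range⌋
     = ⌊(0.8921081 − (0)) × 65536 / 2.41⌋ = ⌊0.8921081 × 65536/2.41⌋
     = ⌊24259.418⌋ = 24259.

24259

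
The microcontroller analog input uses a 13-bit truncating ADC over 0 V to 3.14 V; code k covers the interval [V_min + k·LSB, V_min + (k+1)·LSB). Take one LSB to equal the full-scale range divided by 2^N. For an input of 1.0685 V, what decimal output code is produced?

Full-scale range = 3.14 V. LSB = 3.14 V / 2^13 ≈ 383.3 µV.
V_in − V_min = 1.0685 − (0) = 1.0685 V.
Divide by LSB: 1.0685 × 8192/3.14 = 2787.6280.
Truncating gives code 2787.

2787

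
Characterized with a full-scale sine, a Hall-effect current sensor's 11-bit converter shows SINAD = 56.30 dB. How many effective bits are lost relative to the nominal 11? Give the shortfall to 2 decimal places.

1.94 bits

Effective bits = (56.30 − 1.76)/6.02 = 9.0598.
Shortfall = 11 − 9.0598 = 1.9402 bits.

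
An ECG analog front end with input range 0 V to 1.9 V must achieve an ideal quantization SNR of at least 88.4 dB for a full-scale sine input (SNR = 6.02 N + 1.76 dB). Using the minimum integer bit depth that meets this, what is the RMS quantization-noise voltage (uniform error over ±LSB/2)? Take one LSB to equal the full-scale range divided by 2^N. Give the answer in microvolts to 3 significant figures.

16.7 µV

Span = 1.9 V.
Solving 6.02 N ≥ 88.4 − 1.76: N ≥ 14.392. Round up → N = 15.
Step size = 1.9/32768 V = 57.983 µV.
RMS noise = LSB/√12 = 16.7 µV.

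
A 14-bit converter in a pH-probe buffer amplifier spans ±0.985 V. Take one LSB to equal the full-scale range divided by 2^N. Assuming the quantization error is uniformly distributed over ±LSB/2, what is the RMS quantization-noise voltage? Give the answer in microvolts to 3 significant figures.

Full-scale range = 0.985 V − (-0.985 V) = 1.97 V.
Step size = 1.97/16384 V = 120.24 µV.
RMS of a uniform error over width LSB is LSB/√12 = 34.7 µV.

34.7 µV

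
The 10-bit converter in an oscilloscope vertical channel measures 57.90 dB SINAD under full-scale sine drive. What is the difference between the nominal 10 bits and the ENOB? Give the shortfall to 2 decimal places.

Effective bits = (57.90 − 1.76)/6.02 = 9.3256.
10 − 9.3256 = 0.67 bits below nominal.

0.67 bits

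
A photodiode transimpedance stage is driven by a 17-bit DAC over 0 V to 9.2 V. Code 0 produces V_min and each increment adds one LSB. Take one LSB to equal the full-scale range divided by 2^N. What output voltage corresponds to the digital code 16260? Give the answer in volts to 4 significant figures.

1.141 V

Full-scale range = 9.2 V. LSB = 9.2 V / 2^17.
V_out = 0 + 16260 × (9.2/131072) V
      = 0 V + 1.14130 V = 1.14130 V.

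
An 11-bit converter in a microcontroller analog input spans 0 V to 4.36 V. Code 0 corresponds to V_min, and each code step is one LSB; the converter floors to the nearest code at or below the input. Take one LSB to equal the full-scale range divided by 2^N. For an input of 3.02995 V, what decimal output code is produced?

1423

Full-scale range = 4.36 V. LSB = 4.36 V / 2^11 ≈ 2.129 mV.
(V_in − V_min) × 2^11/range = (3.02995 − (0)) × 2048/4.36 = 1423.243.
Floor → code = 1423.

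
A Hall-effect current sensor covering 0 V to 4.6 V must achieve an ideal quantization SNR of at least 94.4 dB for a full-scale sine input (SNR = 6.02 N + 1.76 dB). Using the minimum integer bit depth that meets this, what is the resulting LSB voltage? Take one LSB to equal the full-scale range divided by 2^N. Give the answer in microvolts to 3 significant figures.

Full-scale range = 4.6 V.
Required N = ⌈(94.4 − 1.76)/6.02⌉ = ⌈15.389⌉ = 16.
LSB = 4.6 V / 2^16 = 70.2 µV.

70.2 µV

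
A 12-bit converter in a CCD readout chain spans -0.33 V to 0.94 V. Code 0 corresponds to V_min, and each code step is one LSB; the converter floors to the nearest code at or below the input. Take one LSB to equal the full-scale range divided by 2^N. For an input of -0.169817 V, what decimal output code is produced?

The full-scale span is 0.94 − (-0.33) = 1.27 V. LSB = 1.27 V / 2^12 ≈ 310.1 µV.
(V_in − V_min) × 2^12/range = (-0.169817 − (-0.33)) × 4096/1.27 = 516.622.
Floor → code = 516.

516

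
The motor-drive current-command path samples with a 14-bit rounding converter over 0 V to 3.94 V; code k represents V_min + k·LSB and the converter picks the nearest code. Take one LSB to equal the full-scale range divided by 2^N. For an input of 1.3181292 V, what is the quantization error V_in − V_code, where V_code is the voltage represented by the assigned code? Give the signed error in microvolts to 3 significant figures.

+66.5 µV

Range is 3.94 V. LSB = 3.94 V / 2^14 ≈ 240.5 µV.
(1.3181292 − (0)) / LSB = 1.3181292 × 16384/3.94 = 5481.2763. Nearest integer: k = 5481.
V_code = 0 + (5481/16384) × 3.94 = 1.3180627441 V.
e = 1.3181292 − (1.3180627441) = +66.5 µV.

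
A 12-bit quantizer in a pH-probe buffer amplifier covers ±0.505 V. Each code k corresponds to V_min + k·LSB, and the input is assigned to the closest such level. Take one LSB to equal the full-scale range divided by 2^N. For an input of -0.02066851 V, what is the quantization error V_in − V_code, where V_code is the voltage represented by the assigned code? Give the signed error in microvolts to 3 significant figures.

+44.4 µV

Range = 0.505 − (-0.505) = 1.01 V. LSB = 1.01 V / 2^12 ≈ 246.6 µV.
(-0.02066851 − (-0.505)) / LSB = 0.48433149 × 4096/1.01 = 1964.1800. Nearest integer: k = 1964.
V_code = V_min + k × range/2^12 = -0.505 + 1964 × 1.01/4096 = -0.02071289063 V.
V_in − V_code = -0.02066851 − (-0.02071289063) = +44.4 µV.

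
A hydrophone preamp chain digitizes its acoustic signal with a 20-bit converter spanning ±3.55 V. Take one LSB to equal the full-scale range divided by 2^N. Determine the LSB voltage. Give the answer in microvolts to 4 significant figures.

6.771 µV

The full-scale span is 3.55 − (-3.55) = 7.1 V.
Number of codes = 2^20 = 1048576.
One LSB is 7.1 V / 1048576 = 6.771 µV.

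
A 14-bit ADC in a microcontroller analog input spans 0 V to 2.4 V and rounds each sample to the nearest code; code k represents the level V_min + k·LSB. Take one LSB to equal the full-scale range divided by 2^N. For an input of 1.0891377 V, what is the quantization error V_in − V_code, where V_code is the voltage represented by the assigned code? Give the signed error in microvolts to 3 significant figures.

Span = 2.4 V. LSB = 2.4 V / 2^14 ≈ 146.5 µV.
(V_in − V_min)/LSB = (1.0891377 − (0)) × 16384/2.4 = 7435.1800 → nearest code k = 7435.
V_code = 0 + (7435/16384) × 2.4 = 1.0891113281 V.
V_in − V_code = 1.0891377 − (1.0891113281) = +26.4 µV.

+26.4 µV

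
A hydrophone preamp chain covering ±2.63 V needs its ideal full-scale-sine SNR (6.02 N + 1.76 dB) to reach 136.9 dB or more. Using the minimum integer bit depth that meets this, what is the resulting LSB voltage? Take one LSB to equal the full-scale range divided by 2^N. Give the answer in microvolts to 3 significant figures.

Range = 2.63 − (-2.63) = 5.26 V.
Required N = ⌈(136.9 − 1.76)/6.02⌉ = ⌈22.449⌉ = 23.
LSB = 5.26 V / 2^23 = 0.627 µV.

0.627 µV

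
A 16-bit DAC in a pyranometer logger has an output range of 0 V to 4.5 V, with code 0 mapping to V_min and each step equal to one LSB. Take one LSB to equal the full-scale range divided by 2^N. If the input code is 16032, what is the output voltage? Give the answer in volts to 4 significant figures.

Span = 4.5 V. LSB = 4.5 V / 2^16.
V_out = 0 + 16032 × (4.5/65536) V
      = 0 + 1.10083 = 1.10083 V.

1.101 V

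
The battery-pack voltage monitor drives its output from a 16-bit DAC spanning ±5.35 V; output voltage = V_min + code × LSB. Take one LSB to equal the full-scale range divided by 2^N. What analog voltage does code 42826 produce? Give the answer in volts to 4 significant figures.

1.642 V

The full-scale span is 5.35 − (-5.35) = 10.7 V. LSB = 10.7 V / 2^16.
Output = V_min + (42826/65536) × range = -5.35 + 0.653473 × 10.7 V
      = -5.35 V + 6.99216 V = 1.64216 V.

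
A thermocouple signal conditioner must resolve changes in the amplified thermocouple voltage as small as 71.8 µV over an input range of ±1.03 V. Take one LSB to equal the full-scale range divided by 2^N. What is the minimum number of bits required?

15 bits

The full-scale span is 1.03 − (-1.03) = 2.06 V.
2.06 V / 71.8 µV = 28690. Since 2^14 = 16384 and 2^15 = 32768, N = 15.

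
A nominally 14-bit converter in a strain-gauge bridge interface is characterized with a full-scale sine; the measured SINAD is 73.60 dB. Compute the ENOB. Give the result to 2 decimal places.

ENOB = (SINAD − 1.76) / 6.02 = (73.60 − 1.76) / 6.02 = 71.84 / 6.02 = 11.9336.

11.93 bits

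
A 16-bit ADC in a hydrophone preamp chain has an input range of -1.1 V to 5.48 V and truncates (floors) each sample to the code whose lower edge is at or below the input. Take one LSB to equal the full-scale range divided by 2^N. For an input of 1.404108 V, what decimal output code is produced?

The full-scale span is 5.48 − (-1.1) = 6.58 V. LSB = 6.58 V / 2^16 ≈ 100.4 µV.
V_in − V_min = 1.404108 − (-1.1) = 2.504108 V.
Divide by LSB: 2.504108 × 65536/6.58 = 24940.6112.
Truncating gives code 24940.

24940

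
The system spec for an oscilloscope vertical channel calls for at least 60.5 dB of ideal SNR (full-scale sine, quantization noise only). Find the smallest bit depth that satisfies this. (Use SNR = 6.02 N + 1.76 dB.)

N ≥ (60.5 − 1.76)/6.02 = 9.757 → N_min = 10.

10 bits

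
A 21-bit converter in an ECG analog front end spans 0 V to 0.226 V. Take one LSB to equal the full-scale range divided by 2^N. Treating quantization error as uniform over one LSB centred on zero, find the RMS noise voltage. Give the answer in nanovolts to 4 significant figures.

Range is 0.226 V.
One LSB is 0.226 V / 2097152 = 107.765 nV.
For a uniform distribution on [−LSB/2, +LSB/2], V_rms = LSB/√12 = 107.765 nV/3.4641 = 31.11 nV.

31.11 nV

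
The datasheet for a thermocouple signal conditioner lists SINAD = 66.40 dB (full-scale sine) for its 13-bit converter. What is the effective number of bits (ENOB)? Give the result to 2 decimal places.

10.74 bits

ENOB = (SINAD − 1.76) / 6.02 = (66.40 − 1.76) / 6.02 = 64.64 / 6.02 = 10.7375.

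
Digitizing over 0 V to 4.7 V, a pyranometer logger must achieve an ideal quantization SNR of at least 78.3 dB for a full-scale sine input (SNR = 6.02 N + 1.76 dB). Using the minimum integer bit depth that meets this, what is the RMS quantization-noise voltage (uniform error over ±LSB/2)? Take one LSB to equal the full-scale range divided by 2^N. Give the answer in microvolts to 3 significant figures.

166 µV

V_FS = 4.7 V.
6.02 N + 1.76 ≥ 78.3 gives N ≥ 12.714, so the minimum integer is 13.
LSB = 4.7 V / 2^13 = 0.57373 mV.
V_rms = LSB/√12 = 166 µV.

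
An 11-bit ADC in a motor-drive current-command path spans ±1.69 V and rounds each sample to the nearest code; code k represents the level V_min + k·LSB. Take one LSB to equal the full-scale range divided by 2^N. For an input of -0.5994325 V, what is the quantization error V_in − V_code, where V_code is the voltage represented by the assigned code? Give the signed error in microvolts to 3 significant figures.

−341 µV

The full-scale span is 1.69 − (-1.69) = 3.38 V. LSB = 3.38 V / 2^11 ≈ 1.650 mV.
(-0.5994325 − (-1.69)) / LSB = 1.0905675 × 2048/3.38 = 660.7936. Nearest integer: k = 661.
Reconstructed level: -1.69 + 661 × 3.38/2048 V = -0.5990917969 V.
e = -0.5994325 − (-0.5990917969) = −341 µV.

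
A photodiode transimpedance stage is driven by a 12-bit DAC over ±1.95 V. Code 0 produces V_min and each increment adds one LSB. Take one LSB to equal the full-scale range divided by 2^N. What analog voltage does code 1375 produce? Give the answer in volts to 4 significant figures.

-0.6408 V

Span: 1.95 V − (-1.95 V) = 3.9 V. LSB = 3.9 V / 2^12.
V_out = -1.95 + 1375 × (3.9/4096) V
      = -1.95 + 1.30920 = -0.640796 V.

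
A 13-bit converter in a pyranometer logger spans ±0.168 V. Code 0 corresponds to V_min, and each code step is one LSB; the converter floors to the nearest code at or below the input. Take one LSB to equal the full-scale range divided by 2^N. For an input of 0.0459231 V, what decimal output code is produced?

Full-scale range = 0.168 V − (-0.168 V) = 0.336 V. LSB = 0.336 V / 2^13 ≈ 41.02 µV.
code = ⌊(V_in − V_min)/LSB⌋ = ⌊(V_in − V_min) × 2^13 / range⌋
     = ⌊(0.0459231 − (-0.168)) × 8192 / 0.336⌋ = ⌊0.2139231 × 8192/0.336⌋
     = ⌊5215.649⌋ = 5215.

5215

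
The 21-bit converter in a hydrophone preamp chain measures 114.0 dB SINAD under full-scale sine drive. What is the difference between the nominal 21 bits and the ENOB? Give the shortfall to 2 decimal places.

2.36 bits

N_eff = (114.0 − 1.76)/6.02 = 18.6445 bits.
Lost resolution: 21 − 18.6445 = 2.3555 bits.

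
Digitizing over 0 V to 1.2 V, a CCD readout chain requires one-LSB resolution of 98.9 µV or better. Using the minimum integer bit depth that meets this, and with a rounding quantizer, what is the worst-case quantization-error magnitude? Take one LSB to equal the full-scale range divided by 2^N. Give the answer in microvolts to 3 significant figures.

36.6 µV

Range is 1.2 V.
Need 2^N ≥ 1.2 V / 98.9 µV = 12130 → N_min = 14.
LSB = 1.2 V / 2^14 = 73.242 µV.
|e|_max = LSB/2 = 36.6 µV.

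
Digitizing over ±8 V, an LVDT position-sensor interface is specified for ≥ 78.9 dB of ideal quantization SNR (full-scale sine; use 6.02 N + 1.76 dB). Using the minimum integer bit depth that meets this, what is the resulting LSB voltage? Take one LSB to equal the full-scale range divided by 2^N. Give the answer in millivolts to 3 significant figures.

1.95 mV

Span: 8 V − (-8 V) = 16 V.
N ≥ (78.9 − 1.76)/6.02 = 12.814 → N_min = 13.
One LSB is 16 V / 8192 = 1.95 mV.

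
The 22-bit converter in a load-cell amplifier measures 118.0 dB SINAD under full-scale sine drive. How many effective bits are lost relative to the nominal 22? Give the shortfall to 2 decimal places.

2.69 bits

N_eff = (118.0 − 1.76)/6.02 = 19.3090 bits.
Lost resolution: 22 − 19.3090 = 2.6910 bits.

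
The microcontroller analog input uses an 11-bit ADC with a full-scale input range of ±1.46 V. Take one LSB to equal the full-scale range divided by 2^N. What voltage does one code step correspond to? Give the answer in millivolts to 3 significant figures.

Range = 1.46 − (-1.46) = 2.92 V.
Number of codes = 2^11 = 2048.
One LSB is 2.92 V / 2048 = 1.43 mV.

1.43 mV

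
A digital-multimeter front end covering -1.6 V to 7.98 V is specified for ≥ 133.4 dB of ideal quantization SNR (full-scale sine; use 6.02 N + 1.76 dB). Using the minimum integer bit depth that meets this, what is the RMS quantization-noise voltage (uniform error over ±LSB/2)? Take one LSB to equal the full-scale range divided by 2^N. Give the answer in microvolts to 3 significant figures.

0.659 µV

Span: 7.98 V − (-1.6 V) = 9.58 V.
N ≥ (133.4 − 1.76)/6.02 = 21.867 → N_min = 22.
Step size = 9.58/4194304 V = 2.2840 µV.
V_rms = LSB/√12 = 0.659 µV.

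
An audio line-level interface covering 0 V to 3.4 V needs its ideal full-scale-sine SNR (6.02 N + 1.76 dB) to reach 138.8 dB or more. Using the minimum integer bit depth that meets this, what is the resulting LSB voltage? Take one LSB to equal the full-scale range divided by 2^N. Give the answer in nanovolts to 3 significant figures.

Full-scale range = 3.4 V.
6.02 N + 1.76 ≥ 138.8 gives N ≥ 22.764, so the minimum integer is 23.
One LSB is 3.4 V / 8388608 = 405 nV.

405 nV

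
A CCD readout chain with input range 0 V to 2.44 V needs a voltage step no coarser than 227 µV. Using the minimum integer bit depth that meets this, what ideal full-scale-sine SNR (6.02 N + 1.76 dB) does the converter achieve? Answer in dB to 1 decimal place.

86.0 dB

Span = 2.44 V.
Need 2^N ≥ 2.44 V / 227 µV = 10750 → N_min = 14.
6.02(14) + 1.76 = 86.04 dB.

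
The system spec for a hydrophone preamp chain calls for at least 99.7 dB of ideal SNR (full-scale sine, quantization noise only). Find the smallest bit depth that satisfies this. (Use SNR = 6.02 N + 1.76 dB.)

N ≥ (99.7 − 1.76)/6.02 = 16.269 → N_min = 17.

17 bits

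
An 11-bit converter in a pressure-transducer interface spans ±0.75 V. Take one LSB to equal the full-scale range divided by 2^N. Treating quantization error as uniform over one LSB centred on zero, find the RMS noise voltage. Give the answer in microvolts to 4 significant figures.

Full-scale range = 0.75 V − (-0.75 V) = 1.5 V.
Step size = 1.5/2048 V = 0.732422 mV.
RMS of a uniform error over width LSB is LSB/√12 = 211.4 µV.

211.4 µV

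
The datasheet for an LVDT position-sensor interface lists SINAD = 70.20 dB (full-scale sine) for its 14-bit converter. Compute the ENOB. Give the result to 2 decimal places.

ENOB = (SINAD − 1.76) / 6.02 = (70.20 − 1.76) / 6.02 = 68.44 / 6.02 = 11.3688.

11.37 bits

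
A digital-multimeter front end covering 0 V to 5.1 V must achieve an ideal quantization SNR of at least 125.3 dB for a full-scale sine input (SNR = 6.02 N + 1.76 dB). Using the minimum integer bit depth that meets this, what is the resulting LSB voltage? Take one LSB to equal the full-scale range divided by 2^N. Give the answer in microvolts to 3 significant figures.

2.43 µV

Range is 5.1 V.
6.02 N + 1.76 ≥ 125.3 gives N ≥ 20.522, so the minimum integer is 21.
One LSB is 5.1 V / 2097152 = 2.43 µV.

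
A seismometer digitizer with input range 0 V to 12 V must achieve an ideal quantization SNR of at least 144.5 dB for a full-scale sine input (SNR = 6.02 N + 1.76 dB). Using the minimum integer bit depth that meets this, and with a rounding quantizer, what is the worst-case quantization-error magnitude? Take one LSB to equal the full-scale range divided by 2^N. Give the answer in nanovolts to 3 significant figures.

358 nV

Full-scale range = 12 V.
Solving 6.02 N ≥ 144.5 − 1.76: N ≥ 23.711. Round up → N = 24.
One LSB is 12 V / 16777216 = 0.71526 µV.
|e|_max = LSB/2 = 358 nV.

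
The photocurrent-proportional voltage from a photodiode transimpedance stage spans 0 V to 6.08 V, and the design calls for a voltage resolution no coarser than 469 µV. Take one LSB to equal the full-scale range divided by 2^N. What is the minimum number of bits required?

14 bits

Full-scale range = 6.08 V.
Need 2^N ≥ 6.08 V / 469 µV = 12960 → N_min = 14.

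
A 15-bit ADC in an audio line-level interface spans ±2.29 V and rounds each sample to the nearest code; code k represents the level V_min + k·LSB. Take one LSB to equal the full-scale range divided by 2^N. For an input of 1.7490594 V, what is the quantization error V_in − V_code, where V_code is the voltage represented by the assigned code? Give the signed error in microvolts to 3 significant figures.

−28.7 µV

The full-scale span is 2.29 − (-2.29) = 4.58 V. LSB = 4.58 V / 2^15 ≈ 139.8 µV.
(1.7490594 − (-2.29)) / LSB = 4.0390594 × 32768/4.58 = 28897.7944. Nearest integer: k = 28898.
V_code = V_min + k × range/2^15 = -2.29 + 28898 × 4.58/32768 = 1.7490881348 V.
Error = V_in − V_code = 1.7490594 − (1.7490881348) = −28.7 µV.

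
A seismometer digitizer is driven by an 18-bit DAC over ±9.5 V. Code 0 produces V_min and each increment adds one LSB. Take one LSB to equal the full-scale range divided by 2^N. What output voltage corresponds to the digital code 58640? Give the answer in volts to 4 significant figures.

-5.250 V

Span: 9.5 V − (-9.5 V) = 19 V. LSB = 19 V / 2^18.
Output = V_min + (58640/262144) × range = -9.5 + 0.223694 × 19 V
      = -9.5 V + 4.25018 V = -5.24982 V.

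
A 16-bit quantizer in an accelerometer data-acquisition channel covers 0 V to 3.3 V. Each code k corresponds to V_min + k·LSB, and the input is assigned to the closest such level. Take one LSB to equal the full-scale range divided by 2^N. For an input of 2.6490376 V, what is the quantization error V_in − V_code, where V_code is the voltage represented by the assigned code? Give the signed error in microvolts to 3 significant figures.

Span = 3.3 V. LSB = 3.3 V / 2^16 ≈ 50.35 µV.
(V_in − V_min)/LSB = (2.6490376 − (0)) × 65536/3.3 = 52608.2813 → nearest code k = 52608.
Reconstructed level: 0 + 52608 × 3.3/65536 V = 2.6490234375 V.
V_in − V_code = 2.6490376 − (2.6490234375) = +14.2 µV.

+14.2 µV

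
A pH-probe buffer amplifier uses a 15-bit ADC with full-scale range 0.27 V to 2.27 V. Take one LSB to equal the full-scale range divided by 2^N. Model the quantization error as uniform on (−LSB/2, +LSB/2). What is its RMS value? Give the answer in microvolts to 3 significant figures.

Full-scale range = 2.27 V − (0.27 V) = 2 V.
LSB = 2 V ÷ 2^15 = 2/32768 V = 61.035 µV.
σ_q = LSB/√12 = 61.035 µV/3.4641 = 17.6 µV.

17.6 µV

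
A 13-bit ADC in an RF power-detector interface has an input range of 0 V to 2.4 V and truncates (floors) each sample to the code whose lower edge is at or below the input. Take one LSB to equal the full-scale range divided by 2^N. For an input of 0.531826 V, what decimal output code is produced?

V_FS = 2.4 V. LSB = 2.4 V / 2^13 ≈ 293.0 µV.
(V_in − V_min) × 2^13/range = (0.531826 − (0)) × 8192/2.4 = 1815.299.
Floor → code = 1815.

1815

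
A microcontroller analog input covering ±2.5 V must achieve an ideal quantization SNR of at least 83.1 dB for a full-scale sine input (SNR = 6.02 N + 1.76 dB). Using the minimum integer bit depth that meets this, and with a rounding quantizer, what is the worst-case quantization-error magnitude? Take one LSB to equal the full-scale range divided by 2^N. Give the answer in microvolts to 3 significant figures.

153 µV

Span: 2.5 V − (-2.5 V) = 5 V.
N ≥ (83.1 − 1.76)/6.02 = 13.512 → N_min = 14.
Step size = 5/16384 V = 305.18 µV.
Half an LSB is 153 µV.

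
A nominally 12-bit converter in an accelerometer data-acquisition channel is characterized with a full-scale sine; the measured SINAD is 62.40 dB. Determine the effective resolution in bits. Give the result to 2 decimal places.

10.07 bits

ENOB = (62.40 − 1.76)/6.02 = 10.0731 bits.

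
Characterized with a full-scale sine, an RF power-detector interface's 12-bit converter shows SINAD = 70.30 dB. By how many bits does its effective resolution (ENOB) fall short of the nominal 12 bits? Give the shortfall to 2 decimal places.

0.61 bits

N_eff = (70.30 − 1.76)/6.02 = 11.3854 bits.
Shortfall = 12 − 11.3854 = 0.6146 bits.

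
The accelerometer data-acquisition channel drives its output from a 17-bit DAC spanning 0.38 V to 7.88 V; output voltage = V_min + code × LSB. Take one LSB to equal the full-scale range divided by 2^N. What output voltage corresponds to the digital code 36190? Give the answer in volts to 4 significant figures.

2.451 V

Full-scale range = 7.88 V − (0.38 V) = 7.5 V. LSB = 7.5 V / 2^17.
V_out = V_min + code × LSB = 0.38 V + 36190 × 7.5 V / 131072
      = 0.38 + 2.07081 = 2.45081 V.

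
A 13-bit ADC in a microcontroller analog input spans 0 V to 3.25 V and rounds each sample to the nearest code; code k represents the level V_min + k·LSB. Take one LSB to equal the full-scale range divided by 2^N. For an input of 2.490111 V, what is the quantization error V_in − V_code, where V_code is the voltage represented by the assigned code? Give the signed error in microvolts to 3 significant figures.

−154 µV

Range is 3.25 V. LSB = 3.25 V / 2^13 ≈ 396.7 µV.
(2.490111 − (0)) / LSB = 2.490111 × 8192/3.25 = 6276.6121. Nearest integer: k = 6277.
V_code = 0 + (6277/8192) × 3.25 = 2.490264893 V.
Error = V_in − V_code = 2.490111 − (2.490264893) = −154 µV.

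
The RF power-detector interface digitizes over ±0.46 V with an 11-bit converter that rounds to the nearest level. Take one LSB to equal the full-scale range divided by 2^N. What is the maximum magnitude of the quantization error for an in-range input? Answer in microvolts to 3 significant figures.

Range = 0.46 − (-0.46) = 0.92 V.
One LSB is 0.92 V / 2048 = 449.22 µV.
Worst-case error for round-to-nearest is half an LSB: 225 µV.

225 µV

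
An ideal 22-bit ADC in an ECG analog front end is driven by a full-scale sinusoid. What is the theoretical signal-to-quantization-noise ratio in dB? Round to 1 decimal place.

134.2 dB

SNR = 6.02·22 + 1.76 = 134.20 dB.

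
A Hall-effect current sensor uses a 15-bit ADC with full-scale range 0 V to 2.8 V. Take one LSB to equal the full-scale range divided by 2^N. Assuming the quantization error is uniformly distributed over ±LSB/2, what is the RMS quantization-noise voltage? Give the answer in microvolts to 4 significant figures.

V_FS = 2.8 V.
LSB = 2.8 V / 2^15 = 85.4492 µV.
RMS of a uniform error over width LSB is LSB/√12 = 24.67 µV.

24.67 µV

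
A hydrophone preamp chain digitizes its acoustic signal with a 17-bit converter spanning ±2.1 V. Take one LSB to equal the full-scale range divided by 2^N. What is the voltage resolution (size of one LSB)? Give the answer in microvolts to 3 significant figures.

32.0 µV

Full-scale range = 2.1 V − (-2.1 V) = 4.2 V.
2^17 = 131072 levels.
LSB = 4.2 V / 2^17 = 32.0 µV.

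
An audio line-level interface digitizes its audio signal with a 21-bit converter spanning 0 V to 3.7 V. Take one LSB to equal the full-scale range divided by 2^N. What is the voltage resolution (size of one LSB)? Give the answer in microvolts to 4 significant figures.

Range is 3.7 V.
2^21 = 2097152 levels.
One LSB is 3.7 V / 2097152 = 1.764 µV.

1.764 µV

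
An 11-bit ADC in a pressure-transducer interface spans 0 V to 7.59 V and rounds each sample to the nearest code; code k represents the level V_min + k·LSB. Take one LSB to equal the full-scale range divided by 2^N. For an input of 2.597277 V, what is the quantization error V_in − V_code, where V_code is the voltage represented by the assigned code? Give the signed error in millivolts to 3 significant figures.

Span = 7.59 V. LSB = 7.59 V / 2^11 ≈ 3.706 mV.
(V_in − V_min)/LSB = (2.597277 − (0)) × 2048/7.59 = 700.8199 → nearest code k = 701.
V_code = 0 + (701/2048) × 7.59 = 2.597944336 V.
V_in − V_code = 2.597277 − (2.597944336) = −0.667 mV.

−0.667 mV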